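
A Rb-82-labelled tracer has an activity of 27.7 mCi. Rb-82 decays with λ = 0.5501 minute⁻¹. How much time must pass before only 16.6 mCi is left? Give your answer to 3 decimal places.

t½ = ln 2 / λ = 0.69315 / 0.5501 ≈ 1.26 minutes.
Fraction remaining = 16.6/27.7 ≈ 0.59928.
n = log₂(27.7/16.6) = ln(1.6687)/ln 2 ≈ 0.7387 half-lives.
t = n × t½ = 0.7387 × 1.26 ≈ 0.93079 minutes.

0.931 minutes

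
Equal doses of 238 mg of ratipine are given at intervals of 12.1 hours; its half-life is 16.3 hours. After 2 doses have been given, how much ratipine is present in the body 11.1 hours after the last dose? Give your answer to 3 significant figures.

The 2 doses were given 23.2, 11.1 hours ago.
Total = 238·(1/2)^(23.2/16.3) + 238·(1/2)^(11.1/16.3)
      = 88.74 + 148.45 ≈ 237.19 mg.

237 mg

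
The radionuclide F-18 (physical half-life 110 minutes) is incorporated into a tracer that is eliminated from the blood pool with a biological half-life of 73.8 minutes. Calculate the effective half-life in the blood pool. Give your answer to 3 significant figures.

44.2 minutes

1/t_eff = 1/t_phys + 1/t_biol = 1/110 + 1/73.8 = 0.022641 per minute.
t_eff = 110 × 73.8 / (110 + 73.8) ≈ 44.168 minutes.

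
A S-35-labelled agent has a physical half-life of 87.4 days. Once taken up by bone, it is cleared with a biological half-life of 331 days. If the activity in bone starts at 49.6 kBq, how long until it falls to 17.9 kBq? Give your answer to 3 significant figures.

102 days

1/t_eff = 1/t_phys + 1/t_biol = 1/87.4 + 1/331 = 0.014463 per day.
t_eff = 87.4 × 331 / (87.4 + 331) ≈ 69.143 days.
n = log₂(49.6/17.9) ≈ 1.4704; t = 1.4704 × 69.143 ≈ 101.67 days.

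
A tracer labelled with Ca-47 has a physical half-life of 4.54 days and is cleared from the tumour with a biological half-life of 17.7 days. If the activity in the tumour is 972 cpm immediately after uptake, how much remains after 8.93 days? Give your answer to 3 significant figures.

1/t_eff = 1/t_phys + 1/t_biol = 1/4.54 + 1/17.7 = 0.27676 per day.
t_eff = 4.54 × 17.7 / (4.54 + 17.7) ≈ 3.6132 days.
Remaining = 972 × (1/2)^(8.93/3.6132) = 972 × (1/2)^2.4715 ≈ 175.26 cpm.

175 cpm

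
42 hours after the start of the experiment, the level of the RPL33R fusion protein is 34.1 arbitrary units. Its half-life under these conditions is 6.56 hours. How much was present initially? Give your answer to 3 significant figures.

2880 arbitrary units

Number of half-lives elapsed: n = 42/6.56 ≈ 6.4024.
A₀ = A × 2^n = 34.1 × 2^6.4024 = 34.1 × 84.591 ≈ 2884.6 arbitrary units.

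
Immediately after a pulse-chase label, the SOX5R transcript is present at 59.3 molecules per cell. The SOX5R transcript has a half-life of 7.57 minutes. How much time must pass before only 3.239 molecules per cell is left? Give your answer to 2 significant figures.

Fraction remaining = 3.239/59.3 ≈ 0.054621.
n = log₂(59.3/3.239) = ln(18.308)/ln 2 ≈ 4.1944 half-lives.
t = n × t½ = 4.1944 × 7.57 ≈ 31.752 minutes.

32 minutes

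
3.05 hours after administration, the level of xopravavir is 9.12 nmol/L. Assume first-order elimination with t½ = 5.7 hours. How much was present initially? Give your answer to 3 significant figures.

13.2 nmol/L

Number of half-lives elapsed: n = 3.05/5.7 ≈ 0.53509.
A₀ = A × 2^n = 9.12 × 2^0.53509 = 9.12 × 1.449 ≈ 13.215 nmol/L.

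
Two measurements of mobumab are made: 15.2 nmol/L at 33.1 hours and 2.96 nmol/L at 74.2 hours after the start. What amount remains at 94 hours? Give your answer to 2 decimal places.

1.35 nmol/L

Over Δt = 74.2 − 33.1 = 41.1 hours, the level fell by a factor of 15.2/2.96 ≈ 5.1351.
n = log₂(5.1351) ≈ 2.3604 half-lives, so t½ = 41.1/2.3604 ≈ 17.412 hours.
From t = 74.2 to t = 94: 2.96 × (1/2)^((94−74.2)/17.412) ≈ 1.3458 nmol/L.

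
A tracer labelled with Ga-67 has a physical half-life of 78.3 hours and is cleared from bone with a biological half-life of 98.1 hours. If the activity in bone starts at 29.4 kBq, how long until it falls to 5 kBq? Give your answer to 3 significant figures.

111 hours

1/t_eff = 1/t_phys + 1/t_biol = 1/78.3 + 1/98.1 = 0.022965 per hour.
t_eff = 78.3 × 98.1 / (78.3 + 98.1) ≈ 43.544 hours.
n = log₂(29.4/5) ≈ 2.5558; t = 2.5558 × 43.544 ≈ 111.29 hours.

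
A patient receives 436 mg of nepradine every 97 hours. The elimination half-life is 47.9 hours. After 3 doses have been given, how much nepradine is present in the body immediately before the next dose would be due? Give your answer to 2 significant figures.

140 mg

The 3 doses were given 291, 194, 97 hours ago.
Total = 436·(1/2)^(291/47.9) + 436·(1/2)^(194/47.9) + 436·(1/2)^(97/47.9)
      = 6.4667 + 26.32 + 107.12 ≈ 139.91 mg.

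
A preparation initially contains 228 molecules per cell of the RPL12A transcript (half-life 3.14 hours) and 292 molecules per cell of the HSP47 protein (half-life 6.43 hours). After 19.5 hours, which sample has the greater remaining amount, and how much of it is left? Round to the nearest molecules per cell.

RPL12A transcript: 228 × (1/2)^6.2102 ≈ 3.0795 molecules per cell.
HSP47 protein: 292 × (1/2)^3.0327 ≈ 35.683 molecules per cell.
HSP47 protein has more remaining, at ≈ 35.683 molecules per cell.

HSP47 protein, 36 molecules per cell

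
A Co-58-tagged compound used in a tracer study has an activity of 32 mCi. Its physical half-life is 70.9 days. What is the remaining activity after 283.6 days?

2 mCi

Elapsed time is 4 half-lives (283.6/70.9).
Each half-life halves the amount: 32 × (1/2)^4 = 32/16 = 2 mCi.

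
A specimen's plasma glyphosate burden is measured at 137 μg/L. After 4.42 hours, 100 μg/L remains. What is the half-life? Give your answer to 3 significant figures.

9.73 hours

A/A₀ = 100/137 ≈ 0.72993.
n = log₂(1.37) ≈ 0.45418 half-lives elapsed in 4.42 hours.
t½ = 4.42/0.45418 ≈ 9.7319 hours.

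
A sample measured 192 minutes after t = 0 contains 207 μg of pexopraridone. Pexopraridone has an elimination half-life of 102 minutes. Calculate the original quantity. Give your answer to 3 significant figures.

763 μg

Number of half-lives elapsed: n = 192/102 ≈ 1.8824.
A₀ = A × 2^n = 207 × 2^1.8824 = 207 × 3.6868 ≈ 763.16 μg.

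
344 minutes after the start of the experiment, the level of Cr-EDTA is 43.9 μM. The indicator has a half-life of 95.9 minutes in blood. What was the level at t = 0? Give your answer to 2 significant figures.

530 μM

Number of half-lives elapsed: n = 344/95.9 ≈ 3.5871.
A₀ = A × 2^n = 43.9 × 2^3.5871 = 43.9 × 12.018 ≈ 527.57 μM.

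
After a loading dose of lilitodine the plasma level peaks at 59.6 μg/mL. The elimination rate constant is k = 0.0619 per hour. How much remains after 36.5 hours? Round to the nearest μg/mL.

t½ = ln 2 / k = 0.69315 / 0.0619 ≈ 11.198 hours.
Number of half-lives: n = 36.5/11.198 ≈ 3.2596.
Remaining = 59.6 × (1/2)^3.2596 = 59.6 × 0.10442 ≈ 6.2233 μg/mL.

6 μg/mL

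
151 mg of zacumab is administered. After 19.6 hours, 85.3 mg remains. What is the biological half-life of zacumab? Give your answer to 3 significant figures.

A/A₀ = 85.3/151 ≈ 0.5649.
n = log₂(1.7702) ≈ 0.82393 half-lives elapsed in 19.6 hours.
t½ = 19.6/0.82393 ≈ 23.788 hours.

23.8 hours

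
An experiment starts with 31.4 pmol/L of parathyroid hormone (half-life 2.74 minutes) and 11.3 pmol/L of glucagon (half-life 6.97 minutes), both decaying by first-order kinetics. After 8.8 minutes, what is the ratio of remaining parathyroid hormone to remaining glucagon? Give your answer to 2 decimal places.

0.72

parathyroid hormone: 31.4 × (1/2)^(8.8/2.74) = 31.4 × (1/2)^3.2117 ≈ 3.3894 pmol/L.
glucagon: 11.3 × (1/2)^(8.8/6.97) = 11.3 × (1/2)^1.2626 ≈ 4.7099 pmol/L.
Ratio ≈ 3.3894 / 4.7099 ≈ 0.71962.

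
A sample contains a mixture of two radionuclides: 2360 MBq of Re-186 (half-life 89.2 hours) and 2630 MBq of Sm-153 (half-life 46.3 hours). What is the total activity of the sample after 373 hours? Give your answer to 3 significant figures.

140 MBq

Re-186: 2360 × (1/2)^(373/89.2) = 2360 × (1/2)^4.1816 ≈ 130.05 MBq.
Sm-153: 2630 × (1/2)^(373/46.3) = 2630 × (1/2)^8.0562 ≈ 9.8812 MBq.
Total = 130.05 + 9.8812 ≈ 139.93 MBq.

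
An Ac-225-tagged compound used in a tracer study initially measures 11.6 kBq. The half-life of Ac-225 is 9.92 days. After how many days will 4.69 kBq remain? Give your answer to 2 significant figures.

Fraction remaining = 4.69/11.6 ≈ 0.40431.
n = log₂(11.6/4.69) = ln(2.4733)/ln 2 ≈ 1.3065 half-lives.
t = n × t½ = 1.3065 × 9.92 ≈ 12.96 days.

13 days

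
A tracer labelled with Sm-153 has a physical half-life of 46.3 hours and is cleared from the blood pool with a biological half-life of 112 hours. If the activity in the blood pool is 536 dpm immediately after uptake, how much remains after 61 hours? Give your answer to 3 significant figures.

147 dpm

1/t_eff = 1/t_phys + 1/t_biol = 1/46.3 + 1/112 = 0.030527 per hour.
t_eff = 46.3 × 112 / (46.3 + 112) ≈ 32.758 hours.
Remaining = 536 × (1/2)^(61/32.758) = 536 × (1/2)^1.8621 ≈ 147.44 dpm.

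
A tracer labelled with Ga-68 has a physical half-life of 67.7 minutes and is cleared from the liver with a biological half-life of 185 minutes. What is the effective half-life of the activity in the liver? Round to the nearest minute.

50 minutes

1/t_eff = 1/t_phys + 1/t_biol = 1/67.7 + 1/185 = 0.020176 per minute.
t_eff = 67.7 × 185 / (67.7 + 185) ≈ 49.563 minutes.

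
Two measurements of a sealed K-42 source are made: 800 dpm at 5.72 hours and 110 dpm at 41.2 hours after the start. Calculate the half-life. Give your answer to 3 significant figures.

Over Δt = 41.2 − 5.72 = 35.48 hours, the level fell by a factor of 800/110 ≈ 7.2727.
n = log₂(7.2727) ≈ 2.8625 half-lives, so t½ = 35.48/2.8625 ≈ 12.395 hours.

12.4 hours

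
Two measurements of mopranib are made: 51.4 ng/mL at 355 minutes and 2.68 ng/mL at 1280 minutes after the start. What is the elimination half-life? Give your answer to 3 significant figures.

217 minutes

Over Δt = 1280 − 355 = 925 minutes, the level fell by a factor of 51.4/2.68 ≈ 19.179.
n = log₂(19.179) ≈ 4.2615 half-lives, so t½ = 925/4.2615 ≈ 217.06 minutes.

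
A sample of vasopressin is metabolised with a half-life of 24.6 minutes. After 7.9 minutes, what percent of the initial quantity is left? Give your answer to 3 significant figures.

80.0%

n = 7.9/24.6 ≈ 0.32114 half-lives.
Fraction remaining = (1/2)^0.32114 ≈ 0.80044, i.e. 80.044%.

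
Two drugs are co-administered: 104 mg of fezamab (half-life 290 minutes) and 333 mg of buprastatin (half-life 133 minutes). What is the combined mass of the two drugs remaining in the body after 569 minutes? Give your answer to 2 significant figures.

fezamab: 104 × (1/2)^(569/290) = 104 × (1/2)^1.9621 ≈ 26.693 mg.
buprastatin: 333 × (1/2)^(569/133) = 333 × (1/2)^4.2782 ≈ 17.162 mg.
Total = 26.693 + 17.162 ≈ 43.855 mg.

44 mg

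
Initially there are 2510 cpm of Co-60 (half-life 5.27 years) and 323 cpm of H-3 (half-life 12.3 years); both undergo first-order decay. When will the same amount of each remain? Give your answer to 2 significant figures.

Set 2510·(1/2)^(t/5.27) = 323·(1/2)^(t/12.3).
Taking log₂: log₂(2510/323) = t·(1/5.27 − 1/12.3).
log₂(7.7709) = 2.9581; 1/5.27 − 1/12.3 = 0.10845.
t = 2.9581 / 0.10845 ≈ 27.275 years.

27 years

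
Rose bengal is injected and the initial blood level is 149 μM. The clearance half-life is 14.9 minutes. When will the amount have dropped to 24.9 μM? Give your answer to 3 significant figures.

38.5 minutes

Fraction remaining = 24.9/149 ≈ 0.16711.
n = log₂(149/24.9) = ln(5.9839)/ln 2 ≈ 2.5811 half-lives.
t = n × t½ = 2.5811 × 14.9 ≈ 38.458 minutes.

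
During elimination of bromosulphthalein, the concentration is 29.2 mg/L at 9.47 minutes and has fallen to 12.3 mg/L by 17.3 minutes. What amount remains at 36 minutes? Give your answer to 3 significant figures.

Over Δt = 17.3 − 9.47 = 7.83 minutes, the level fell by a factor of 29.2/12.3 ≈ 2.374.
n = log₂(2.374) ≈ 1.2473 half-lives, so t½ = 7.83/1.2473 ≈ 6.2775 minutes.
From t = 17.3 to t = 36: 12.3 × (1/2)^((36−17.3)/6.2775) ≈ 1.5602 mg/L.

1.56 mg/L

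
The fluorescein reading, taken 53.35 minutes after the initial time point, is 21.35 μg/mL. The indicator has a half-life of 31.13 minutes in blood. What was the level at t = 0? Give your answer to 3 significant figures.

Number of half-lives elapsed: n = 53.35/31.13 ≈ 1.7138.
A₀ = A × 2^n = 21.35 × 2^1.7138 = 21.35 × 3.2802 ≈ 70.032 μg/mL.

70.0 μg/mL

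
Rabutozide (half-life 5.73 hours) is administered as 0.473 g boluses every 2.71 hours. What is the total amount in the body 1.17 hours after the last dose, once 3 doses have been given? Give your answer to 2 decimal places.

The 3 doses were given 6.59, 3.88, 1.17 hours ago.
Total = 0.473·(1/2)^(6.59/5.73) + 0.473·(1/2)^(3.88/5.73) + 0.473·(1/2)^(1.17/5.73)
      = 0.21313 + 0.29582 + 0.41058 ≈ 0.91953 g.

0.92 g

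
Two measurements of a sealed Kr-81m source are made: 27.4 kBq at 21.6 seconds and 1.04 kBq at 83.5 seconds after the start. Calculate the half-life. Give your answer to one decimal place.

Over Δt = 83.5 − 21.6 = 61.9 seconds, the level fell by a factor of 27.4/1.04 ≈ 26.346.
n = log₂(26.346) ≈ 4.7195 half-lives, so t½ = 61.9/4.7195 ≈ 13.116 seconds.

13.1 seconds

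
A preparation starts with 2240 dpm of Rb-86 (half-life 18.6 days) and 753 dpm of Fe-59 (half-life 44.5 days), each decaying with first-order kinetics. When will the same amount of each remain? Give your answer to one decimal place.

50.3 days

Set 2240·(1/2)^(t/18.6) = 753·(1/2)^(t/44.5).
Taking log₂: log₂(2240/753) = t·(1/18.6 − 1/44.5).
log₂(2.9748) = 1.5728; 1/18.6 − 1/44.5 = 0.031292.
t = 1.5728 / 0.031292 ≈ 50.262 days.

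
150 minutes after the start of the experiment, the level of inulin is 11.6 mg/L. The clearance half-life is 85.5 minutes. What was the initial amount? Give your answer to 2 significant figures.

Number of half-lives elapsed: n = 150/85.5 ≈ 1.7544.
A₀ = A × 2^n = 11.6 × 2^1.7544 = 11.6 × 3.3738 ≈ 39.136 mg/L.

39 mg/L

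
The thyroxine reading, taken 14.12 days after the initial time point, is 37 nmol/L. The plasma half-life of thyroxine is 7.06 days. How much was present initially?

Number of half-lives elapsed: n = 14.12/7.06 ≈ 2.
A₀ = A × 2^n = 37 × 2^2 = 37 × 4 ≈ 148 nmol/L.

148 nmol/L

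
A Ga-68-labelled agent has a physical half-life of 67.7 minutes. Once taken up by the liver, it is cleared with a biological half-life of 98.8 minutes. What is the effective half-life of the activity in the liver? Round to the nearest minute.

1/t_eff = 1/t_phys + 1/t_biol = 1/67.7 + 1/98.8 = 0.024893 per minute.
t_eff = 67.7 × 98.8 / (67.7 + 98.8) ≈ 40.173 minutes.

40 minutes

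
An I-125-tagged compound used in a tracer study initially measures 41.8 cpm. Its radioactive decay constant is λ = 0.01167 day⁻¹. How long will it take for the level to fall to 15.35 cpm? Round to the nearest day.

86 days

t½ = ln 2 / λ = 0.69315 / 0.01167 ≈ 59.396 days.
Fraction remaining = 15.35/41.8 ≈ 0.36722.
n = log₂(41.8/15.35) = ln(2.7231)/ln 2 ≈ 1.4453 half-lives.
t = n × t½ = 1.4453 × 59.396 ≈ 85.842 days.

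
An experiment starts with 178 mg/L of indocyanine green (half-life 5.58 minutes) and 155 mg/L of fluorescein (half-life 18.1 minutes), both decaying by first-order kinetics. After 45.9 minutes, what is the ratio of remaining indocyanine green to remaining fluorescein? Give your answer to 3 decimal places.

0.022

indocyanine green: 178 × (1/2)^(45.9/5.58) = 178 × (1/2)^8.2258 ≈ 0.59457 mg/L.
fluorescein: 155 × (1/2)^(45.9/18.1) = 155 × (1/2)^2.5359 ≈ 26.727 mg/L.
Ratio ≈ 0.59457 / 26.727 ≈ 0.022246.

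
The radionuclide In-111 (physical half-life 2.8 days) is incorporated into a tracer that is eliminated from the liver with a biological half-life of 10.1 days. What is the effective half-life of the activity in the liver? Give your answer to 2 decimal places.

1/t_eff = 1/t_phys + 1/t_biol = 1/2.8 + 1/10.1 = 0.45615 per day.
t_eff = 2.8 × 10.1 / (2.8 + 10.1) ≈ 2.1922 days.

2.19 days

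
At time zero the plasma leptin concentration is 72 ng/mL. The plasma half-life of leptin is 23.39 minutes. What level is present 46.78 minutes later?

18 ng/mL

Elapsed time is 2 half-lives (46.78/23.39).
Each half-life halves the amount: 72 × (1/2)^2 = 72/4 = 18 ng/mL.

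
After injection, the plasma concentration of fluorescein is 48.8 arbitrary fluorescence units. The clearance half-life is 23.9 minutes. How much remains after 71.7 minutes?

6.1 arbitrary fluorescence units

Elapsed time is 3 half-lives (71.7/23.9).
Each half-life halves the amount: 48.8 × (1/2)^3 = 48.8/8 = 6.1 arbitrary fluorescence units.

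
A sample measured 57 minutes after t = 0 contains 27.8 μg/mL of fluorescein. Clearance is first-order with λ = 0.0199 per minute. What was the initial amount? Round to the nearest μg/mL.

86 μg/mL

t½ = ln 2 / λ = 0.69315 / 0.0199 ≈ 34.832 minutes.
Number of half-lives elapsed: n = 57/34.832 ≈ 1.6364.
A₀ = A × 2^n = 27.8 × 2^1.6364 = 27.8 × 3.109 ≈ 86.43 μg/mL.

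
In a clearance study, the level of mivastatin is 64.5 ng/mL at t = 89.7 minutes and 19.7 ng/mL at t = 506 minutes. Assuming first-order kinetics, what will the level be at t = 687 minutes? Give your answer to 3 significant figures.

Over Δt = 506 − 89.7 = 416.3 minutes, the level fell by a factor of 64.5/19.7 ≈ 3.2741.
n = log₂(3.2741) ≈ 1.7111 half-lives, so t½ = 416.3/1.7111 ≈ 243.29 minutes.
From t = 506 to t = 687: 19.7 × (1/2)^((687−506)/243.29) ≈ 11.763 ng/mL.

11.8 ng/mL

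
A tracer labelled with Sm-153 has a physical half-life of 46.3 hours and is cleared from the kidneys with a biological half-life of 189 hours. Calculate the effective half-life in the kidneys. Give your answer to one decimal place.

37.2 hours

1/t_eff = 1/t_phys + 1/t_biol = 1/46.3 + 1/189 = 0.026889 per hour.
t_eff = 46.3 × 189 / (46.3 + 189) ≈ 37.19 hours.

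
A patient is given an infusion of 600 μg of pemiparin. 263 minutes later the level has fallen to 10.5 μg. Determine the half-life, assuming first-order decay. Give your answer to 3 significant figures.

45.1 minutes

A/A₀ = 10.5/600 ≈ 0.0175.
n = log₂(57.143) ≈ 5.8365 half-lives elapsed in 263 minutes.
t½ = 263/5.8365 ≈ 45.061 minutes.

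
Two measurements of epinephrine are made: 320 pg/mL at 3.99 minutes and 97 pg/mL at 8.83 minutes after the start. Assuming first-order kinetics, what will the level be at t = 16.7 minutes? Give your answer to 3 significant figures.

Over Δt = 8.83 − 3.99 = 4.84 minutes, the level fell by a factor of 320/97 ≈ 3.299.
n = log₂(3.299) ≈ 1.722 half-lives, so t½ = 4.84/1.722 ≈ 2.8107 minutes.
From t = 8.83 to t = 16.7: 97 × (1/2)^((16.7−8.83)/2.8107) ≈ 13.927 pg/mL.

13.9 pg/mL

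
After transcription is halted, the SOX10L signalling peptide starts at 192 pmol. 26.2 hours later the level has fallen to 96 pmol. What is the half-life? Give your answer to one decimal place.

A/A₀ = 96/192 ≈ 0.5.
n = log₂(2) ≈ 1 half-life elapsed in 26.2 hours.
t½ = 26.2/1 ≈ 26.2 hours.

26.2 hours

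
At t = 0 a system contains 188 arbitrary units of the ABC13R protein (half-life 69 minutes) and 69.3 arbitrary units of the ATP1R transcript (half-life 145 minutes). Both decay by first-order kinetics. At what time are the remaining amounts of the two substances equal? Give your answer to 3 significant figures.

190 minutes

Set 188·(1/2)^(t/69) = 69.3·(1/2)^(t/145).
Taking log₂: log₂(188/69.3) = t·(1/69 − 1/145).
log₂(2.7128) = 1.4398; 1/69 − 1/145 = 0.0075962.
t = 1.4398 / 0.0075962 ≈ 189.54 minutes.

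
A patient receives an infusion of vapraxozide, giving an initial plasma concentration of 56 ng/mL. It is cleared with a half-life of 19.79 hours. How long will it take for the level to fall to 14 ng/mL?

39.58 hours

14/56 = 1/4, so 2 half-lives have elapsed.
t = 2 × 19.79 = 39.58 hours.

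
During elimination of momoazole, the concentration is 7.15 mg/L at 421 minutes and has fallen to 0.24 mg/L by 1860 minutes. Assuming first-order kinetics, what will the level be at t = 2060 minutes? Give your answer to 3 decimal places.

0.150 mg/L

Over Δt = 1860 − 421 = 1439 minutes, the level fell by a factor of 7.15/0.24 ≈ 29.792.
n = log₂(29.792) ≈ 4.8968 half-lives, so t½ = 1439/4.8968 ≈ 293.86 minutes.
From t = 1860 to t = 2060: 0.24 × (1/2)^((2060−1860)/293.86) ≈ 0.14974 mg/L.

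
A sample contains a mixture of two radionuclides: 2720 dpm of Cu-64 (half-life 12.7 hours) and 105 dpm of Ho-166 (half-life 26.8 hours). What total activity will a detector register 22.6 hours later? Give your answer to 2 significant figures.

Cu-64: 2720 × (1/2)^(22.6/12.7) = 2720 × (1/2)^1.7795 ≈ 792.28 dpm.
Ho-166: 105 × (1/2)^(22.6/26.8) = 105 × (1/2)^0.84328 ≈ 58.524 dpm.
Total = 792.28 + 58.524 ≈ 850.8 dpm.

850 dpm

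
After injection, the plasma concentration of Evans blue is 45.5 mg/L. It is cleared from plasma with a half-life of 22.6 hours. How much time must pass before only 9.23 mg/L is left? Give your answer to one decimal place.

52.0 hours

Fraction remaining = 9.23/45.5 ≈ 0.20286.
n = log₂(45.5/9.23) = ln(4.9296)/ln 2 ≈ 2.3015 half-lives.
t = n × t½ = 2.3015 × 22.6 ≈ 52.013 hours.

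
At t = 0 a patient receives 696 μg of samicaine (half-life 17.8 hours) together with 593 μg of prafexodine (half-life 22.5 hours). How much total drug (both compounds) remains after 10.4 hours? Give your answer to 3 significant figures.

samicaine: 696 × (1/2)^(10.4/17.8) = 696 × (1/2)^0.58427 ≈ 464.22 μg.
prafexodine: 593 × (1/2)^(10.4/22.5) = 593 × (1/2)^0.46222 ≈ 430.44 μg.
Total = 464.22 + 430.44 ≈ 894.66 μg.

895 μg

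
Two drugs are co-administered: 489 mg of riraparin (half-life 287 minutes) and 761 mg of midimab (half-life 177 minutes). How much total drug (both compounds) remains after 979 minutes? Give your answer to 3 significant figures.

riraparin: 489 × (1/2)^(979/287) = 489 × (1/2)^3.4111 ≈ 45.967 mg.
midimab: 761 × (1/2)^(979/177) = 761 × (1/2)^5.5311 ≈ 16.458 mg.
Total = 45.967 + 16.458 ≈ 62.425 mg.

62.4 mg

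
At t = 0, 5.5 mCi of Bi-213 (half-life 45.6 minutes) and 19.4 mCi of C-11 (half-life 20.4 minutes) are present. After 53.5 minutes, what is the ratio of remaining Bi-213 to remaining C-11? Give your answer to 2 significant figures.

Bi-213: 5.5 × (1/2)^(53.5/45.6) = 5.5 × (1/2)^1.1732 ≈ 2.4388 mCi.
C-11: 19.4 × (1/2)^(53.5/20.4) = 19.4 × (1/2)^2.6225 ≈ 3.1502 mCi.
Ratio ≈ 2.4388 / 3.1502 ≈ 0.77419.

0.77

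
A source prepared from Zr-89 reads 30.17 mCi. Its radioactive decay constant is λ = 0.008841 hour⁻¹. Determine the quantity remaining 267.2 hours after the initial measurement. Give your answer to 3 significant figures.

t½ = ln 2 / λ = 0.69315 / 0.008841 ≈ 78.401 hours.
Number of half-lives: n = 267.2/78.401 ≈ 3.4081.
Remaining = 30.17 × (1/2)^3.4081 = 30.17 × 0.094202 ≈ 2.8421 mCi.

2.84 mCi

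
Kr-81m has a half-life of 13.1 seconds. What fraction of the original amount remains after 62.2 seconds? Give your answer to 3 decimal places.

0.037

n = 62.2/13.1 ≈ 4.7481 half-lives.
Fraction remaining = (1/2)^4.7481 ≈ 0.037212.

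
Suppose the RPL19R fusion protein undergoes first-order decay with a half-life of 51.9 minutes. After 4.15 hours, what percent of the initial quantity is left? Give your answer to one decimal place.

4.15 hours = 249 minutes.
n = 249/51.9 ≈ 4.7977 half-lives.
Fraction remaining = (1/2)^4.7977 ≈ 0.035954, i.e. 3.5954%.

3.6%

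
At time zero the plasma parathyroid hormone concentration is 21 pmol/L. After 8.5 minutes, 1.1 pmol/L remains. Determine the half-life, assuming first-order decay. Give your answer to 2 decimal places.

2.00 minutes

A/A₀ = 1.1/21 ≈ 0.052381.
n = log₂(19.091) ≈ 4.2548 half-lives elapsed in 8.5 minutes.
t½ = 8.5/4.2548 ≈ 1.9977 minutes.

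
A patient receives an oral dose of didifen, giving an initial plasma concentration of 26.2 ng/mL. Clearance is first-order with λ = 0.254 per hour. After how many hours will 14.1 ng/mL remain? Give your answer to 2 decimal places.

2.44 hours

t½ = ln 2 / λ = 0.69315 / 0.254 ≈ 2.7289 hours.
Fraction remaining = 14.1/26.2 ≈ 0.53817.
n = log₂(26.2/14.1) = ln(1.8582)/ln 2 ≈ 0.89387 half-lives.
t = n × t½ = 0.89387 × 2.7289 ≈ 2.4393 hours.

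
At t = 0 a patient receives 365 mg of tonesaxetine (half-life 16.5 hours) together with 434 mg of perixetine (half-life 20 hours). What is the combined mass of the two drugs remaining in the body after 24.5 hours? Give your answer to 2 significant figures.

320 mg

tonesaxetine: 365 × (1/2)^(24.5/16.5) = 365 × (1/2)^1.4848 ≈ 130.41 mg.
perixetine: 434 × (1/2)^(24.5/20) = 434 × (1/2)^1.225 ≈ 185.66 mg.
Total = 130.41 + 185.66 ≈ 316.07 mg.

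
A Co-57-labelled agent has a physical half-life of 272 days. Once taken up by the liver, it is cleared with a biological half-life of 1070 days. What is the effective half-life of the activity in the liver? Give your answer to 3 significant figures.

217 days

1/t_eff = 1/t_phys + 1/t_biol = 1/272 + 1/1070 = 0.0046111 per day.
t_eff = 272 × 1070 / (272 + 1070) ≈ 216.87 days.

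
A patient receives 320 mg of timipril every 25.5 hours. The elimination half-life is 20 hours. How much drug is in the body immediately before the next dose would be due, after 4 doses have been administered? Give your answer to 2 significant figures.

220 mg

The 4 doses were given 102, 76.5, 51, 25.5 hours ago.
Total = 320·(1/2)^(102/20) + 320·(1/2)^(76.5/20) + 320·(1/2)^(51/20) + 320·(1/2)^(25.5/20)
      = 9.3303 + 22.579 + 54.642 + 132.23 ≈ 218.78 mg.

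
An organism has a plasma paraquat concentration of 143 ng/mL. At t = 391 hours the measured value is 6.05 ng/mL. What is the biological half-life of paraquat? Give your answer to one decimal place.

A/A₀ = 6.05/143 ≈ 0.042308.
n = log₂(23.636) ≈ 4.5629 half-lives elapsed in 391 hours.
t½ = 391/4.5629 ≈ 85.69 hours.

85.7 hours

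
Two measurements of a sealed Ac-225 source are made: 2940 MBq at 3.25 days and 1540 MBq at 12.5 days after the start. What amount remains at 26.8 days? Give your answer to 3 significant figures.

Over Δt = 12.5 − 3.25 = 9.25 days, the level fell by a factor of 2940/1540 ≈ 1.9091.
n = log₂(1.9091) ≈ 0.93289 half-lives, so t½ = 9.25/0.93289 ≈ 9.9155 days.
From t = 12.5 to t = 26.8: 1540 × (1/2)^((26.8−12.5)/9.9155) ≈ 566.73 MBq.

567 MBq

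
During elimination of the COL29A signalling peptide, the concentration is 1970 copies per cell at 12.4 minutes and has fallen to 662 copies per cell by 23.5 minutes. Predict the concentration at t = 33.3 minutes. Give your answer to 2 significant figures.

Over Δt = 23.5 − 12.4 = 11.1 minutes, the level fell by a factor of 1970/662 ≈ 2.9758.
n = log₂(2.9758) ≈ 1.5733 half-lives, so t½ = 11.1/1.5733 ≈ 7.0553 minutes.
From t = 23.5 to t = 33.3: 662 × (1/2)^((33.3−23.5)/7.0553) ≈ 252.77 copies per cell.

250 copies per cell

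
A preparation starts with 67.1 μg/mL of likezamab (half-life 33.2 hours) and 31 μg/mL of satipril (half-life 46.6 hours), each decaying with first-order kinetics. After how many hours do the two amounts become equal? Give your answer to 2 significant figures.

Set 67.1·(1/2)^(t/33.2) = 31·(1/2)^(t/46.6).
Taking log₂: log₂(67.1/31) = t·(1/33.2 − 1/46.6).
log₂(2.1645) = 1.114; 1/33.2 − 1/46.6 = 0.0086613.
t = 1.114 / 0.0086613 ≈ 128.62 hours.

130 hours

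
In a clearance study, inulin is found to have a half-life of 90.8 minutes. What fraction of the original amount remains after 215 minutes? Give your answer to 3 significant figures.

0.194

n = 215/90.8 ≈ 2.3678 half-lives.
Fraction remaining = (1/2)^2.3678 ≈ 0.19374.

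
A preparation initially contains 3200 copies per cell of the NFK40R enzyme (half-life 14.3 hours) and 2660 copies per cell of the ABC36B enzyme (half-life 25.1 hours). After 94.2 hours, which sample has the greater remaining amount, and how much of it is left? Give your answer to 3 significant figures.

NFK40R enzyme: 3200 × (1/2)^6.5874 ≈ 33.277 copies per cell.
ABC36B enzyme: 2660 × (1/2)^3.753 ≈ 197.3 copies per cell.
ABC36B enzyme has more remaining, at ≈ 197.3 copies per cell.

ABC36B enzyme, 197 copies per cell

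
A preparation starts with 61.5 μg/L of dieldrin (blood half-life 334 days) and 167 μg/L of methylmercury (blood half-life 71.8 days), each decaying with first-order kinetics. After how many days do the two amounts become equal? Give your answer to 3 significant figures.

132 days

Set 61.5·(1/2)^(t/334) = 167·(1/2)^(t/71.8).
Taking log₂: log₂(61.5/167) = t·(1/334 − 1/71.8).
log₂(0.36826) = -1.4412; 1/334 − 1/71.8 = -0.010934.
t = -1.4412 / -0.010934 ≈ 131.81 days.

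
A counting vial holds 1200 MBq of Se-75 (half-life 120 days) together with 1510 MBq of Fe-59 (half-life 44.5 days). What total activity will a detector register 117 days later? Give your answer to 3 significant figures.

855 MBq

Se-75: 1200 × (1/2)^(117/120) = 1200 × (1/2)^0.975 ≈ 610.49 MBq.
Fe-59: 1510 × (1/2)^(117/44.5) = 1510 × (1/2)^2.6292 ≈ 244.06 MBq.
Total = 610.49 + 244.06 ≈ 854.55 MBq.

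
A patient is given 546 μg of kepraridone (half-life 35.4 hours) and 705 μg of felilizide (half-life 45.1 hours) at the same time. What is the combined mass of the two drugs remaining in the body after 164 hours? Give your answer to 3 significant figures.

78.7 μg

kepraridone: 546 × (1/2)^(164/35.4) = 546 × (1/2)^4.6328 ≈ 22.008 μg.
felilizide: 705 × (1/2)^(164/45.1) = 705 × (1/2)^3.6364 ≈ 56.694 μg.
Total = 22.008 + 56.694 ≈ 78.702 μg.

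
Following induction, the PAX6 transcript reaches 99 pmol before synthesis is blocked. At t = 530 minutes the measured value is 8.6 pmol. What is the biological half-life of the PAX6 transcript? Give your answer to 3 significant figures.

150 minutes

A/A₀ = 8.6/99 ≈ 0.086869.
n = log₂(11.512) ≈ 3.525 half-lives elapsed in 530 minutes.
t½ = 530/3.525 ≈ 150.35 minutes.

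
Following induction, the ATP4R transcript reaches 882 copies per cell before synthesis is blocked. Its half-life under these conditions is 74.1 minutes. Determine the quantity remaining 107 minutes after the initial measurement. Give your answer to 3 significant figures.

Number of half-lives: n = 107/74.1 ≈ 1.444.
Remaining = 882 × (1/2)^1.444 = 882 × 0.36755 ≈ 324.18 copies per cell.

324 copies per cell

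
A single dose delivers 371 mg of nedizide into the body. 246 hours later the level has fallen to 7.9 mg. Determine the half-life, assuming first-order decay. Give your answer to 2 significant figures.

A/A₀ = 7.9/371 ≈ 0.021294.
n = log₂(46.962) ≈ 5.5534 half-lives elapsed in 246 hours.
t½ = 246/5.5534 ≈ 44.297 hours.

44 hours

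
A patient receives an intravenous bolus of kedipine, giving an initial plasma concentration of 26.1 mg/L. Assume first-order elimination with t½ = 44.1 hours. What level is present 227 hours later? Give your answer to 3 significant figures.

0.736 mg/L

Number of half-lives: n = 227/44.1 ≈ 5.1474.
Remaining = 26.1 × (1/2)^5.1474 = 26.1 × 0.028215 ≈ 0.73641 mg/L.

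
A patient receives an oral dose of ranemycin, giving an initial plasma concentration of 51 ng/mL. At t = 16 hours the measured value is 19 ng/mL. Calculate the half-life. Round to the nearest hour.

A/A₀ = 19/51 ≈ 0.37255.
n = log₂(2.6842) ≈ 1.4245 half-lives elapsed in 16 hours.
t½ = 16/1.4245 ≈ 11.232 hours.

11 hours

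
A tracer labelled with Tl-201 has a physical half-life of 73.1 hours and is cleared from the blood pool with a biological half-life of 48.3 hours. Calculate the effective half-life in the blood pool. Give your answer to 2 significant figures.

1/t_eff = 1/t_phys + 1/t_biol = 1/73.1 + 1/48.3 = 0.034384 per hour.
t_eff = 73.1 × 48.3 / (73.1 + 48.3) ≈ 29.083 hours.

29 hours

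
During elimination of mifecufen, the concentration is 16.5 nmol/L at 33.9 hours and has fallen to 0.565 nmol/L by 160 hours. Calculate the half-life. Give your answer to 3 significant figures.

25.9 hours

Over Δt = 160 − 33.9 = 126.1 hours, the level fell by a factor of 16.5/0.565 ≈ 29.204.
n = log₂(29.204) ≈ 4.8681 half-lives, so t½ = 126.1/4.8681 ≈ 25.903 hours.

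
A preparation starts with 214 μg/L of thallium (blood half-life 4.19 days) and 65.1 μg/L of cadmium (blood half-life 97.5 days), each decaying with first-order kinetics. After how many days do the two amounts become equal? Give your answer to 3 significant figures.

7.52 days

Set 214·(1/2)^(t/4.19) = 65.1·(1/2)^(t/97.5).
Taking log₂: log₂(214/65.1) = t·(1/4.19 − 1/97.5).
log₂(3.2873) = 1.7169; 1/4.19 − 1/97.5 = 0.22841.
t = 1.7169 / 0.22841 ≈ 7.5168 days.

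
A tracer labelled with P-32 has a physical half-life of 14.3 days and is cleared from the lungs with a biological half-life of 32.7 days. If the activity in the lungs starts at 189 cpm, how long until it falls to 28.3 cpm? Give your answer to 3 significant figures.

1/t_eff = 1/t_phys + 1/t_biol = 1/14.3 + 1/32.7 = 0.10051 per day.
t_eff = 14.3 × 32.7 / (14.3 + 32.7) ≈ 9.9491 days.
n = log₂(189/28.3) ≈ 2.7395; t = 2.7395 × 9.9491 ≈ 27.256 days.

27.3 days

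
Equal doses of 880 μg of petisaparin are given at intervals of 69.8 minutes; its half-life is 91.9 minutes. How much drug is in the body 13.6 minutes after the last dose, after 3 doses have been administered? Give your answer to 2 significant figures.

1500 μg

The 3 doses were given 153.2, 83.4, 13.6 minutes ago.
Total = 880·(1/2)^(153.2/91.9) + 880·(1/2)^(83.4/91.9) + 880·(1/2)^(13.6/91.9)
      = 277.11 + 469.13 + 794.21 ≈ 1540.5 μg.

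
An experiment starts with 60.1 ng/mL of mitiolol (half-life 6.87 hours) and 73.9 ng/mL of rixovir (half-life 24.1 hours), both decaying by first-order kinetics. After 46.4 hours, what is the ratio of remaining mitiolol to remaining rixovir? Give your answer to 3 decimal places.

mitiolol: 60.1 × (1/2)^(46.4/6.87) = 60.1 × (1/2)^6.754 ≈ 0.55682 ng/mL.
rixovir: 73.9 × (1/2)^(46.4/24.1) = 73.9 × (1/2)^1.9253 ≈ 19.457 ng/mL.
Ratio ≈ 0.55682 / 19.457 ≈ 0.028619.

0.029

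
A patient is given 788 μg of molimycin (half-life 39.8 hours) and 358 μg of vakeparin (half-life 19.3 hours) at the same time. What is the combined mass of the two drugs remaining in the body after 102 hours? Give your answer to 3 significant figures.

143 μg

molimycin: 788 × (1/2)^(102/39.8) = 788 × (1/2)^2.5628 ≈ 133.37 μg.
vakeparin: 358 × (1/2)^(102/19.3) = 358 × (1/2)^5.285 ≈ 9.1822 μg.
Total = 133.37 + 9.1822 ≈ 142.55 μg.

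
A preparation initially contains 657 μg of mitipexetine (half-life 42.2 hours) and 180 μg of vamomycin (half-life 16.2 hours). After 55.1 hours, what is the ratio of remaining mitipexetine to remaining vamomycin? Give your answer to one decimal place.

mitipexetine: 657 × (1/2)^(55.1/42.2) = 657 × (1/2)^1.3057 ≈ 265.78 μg.
vamomycin: 180 × (1/2)^(55.1/16.2) = 180 × (1/2)^3.4012 ≈ 17.037 μg.
Ratio ≈ 265.78 / 17.037 ≈ 15.6.

15.6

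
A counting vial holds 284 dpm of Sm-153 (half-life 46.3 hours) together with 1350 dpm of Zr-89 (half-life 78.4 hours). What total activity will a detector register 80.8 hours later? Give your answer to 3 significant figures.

746 dpm

Sm-153: 284 × (1/2)^(80.8/46.3) = 284 × (1/2)^1.7451 ≈ 84.719 dpm.
Zr-89: 1350 × (1/2)^(80.8/78.4) = 1350 × (1/2)^1.0306 ≈ 660.83 dpm.
Total = 84.719 + 660.83 ≈ 745.55 dpm.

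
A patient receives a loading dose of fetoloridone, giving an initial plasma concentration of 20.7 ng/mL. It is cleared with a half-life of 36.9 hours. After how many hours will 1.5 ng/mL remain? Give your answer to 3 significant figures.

140 hours

Fraction remaining = 1.5/20.7 ≈ 0.072464.
n = log₂(20.7/1.5) = ln(13.8)/ln 2 ≈ 3.7866 half-lives.
t = n × t½ = 3.7866 × 36.9 ≈ 139.73 hours.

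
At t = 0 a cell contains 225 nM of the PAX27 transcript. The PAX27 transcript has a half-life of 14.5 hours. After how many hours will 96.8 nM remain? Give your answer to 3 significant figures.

Fraction remaining = 96.8/225 ≈ 0.43022.
n = log₂(225/96.8) = ln(2.3244)/ln 2 ≈ 1.2168 half-lives.
t = n × t½ = 1.2168 × 14.5 ≈ 17.644 hours.

17.6 hours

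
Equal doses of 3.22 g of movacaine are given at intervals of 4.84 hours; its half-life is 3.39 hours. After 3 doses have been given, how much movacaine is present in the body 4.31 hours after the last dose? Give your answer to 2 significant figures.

The 3 doses were given 13.99, 9.15, 4.31 hours ago.
Total = 3.22·(1/2)^(13.99/3.39) + 3.22·(1/2)^(9.15/3.39) + 3.22·(1/2)^(4.31/3.39)
      = 0.18431 + 0.49584 + 1.3339 ≈ 2.0141 g.

2.0 g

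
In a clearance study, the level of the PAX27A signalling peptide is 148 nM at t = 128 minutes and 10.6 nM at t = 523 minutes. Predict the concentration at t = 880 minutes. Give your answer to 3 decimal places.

0.978 nM

Over Δt = 523 − 128 = 395 minutes, the level fell by a factor of 148/10.6 ≈ 13.962.
n = log₂(13.962) ≈ 3.8035 half-lives, so t½ = 395/3.8035 ≈ 103.85 minutes.
From t = 523 to t = 880: 10.6 × (1/2)^((880−523)/103.85) ≈ 0.97836 nM.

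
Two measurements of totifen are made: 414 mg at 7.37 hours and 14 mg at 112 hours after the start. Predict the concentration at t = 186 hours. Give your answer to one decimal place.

1.3 mg

Over Δt = 112 − 7.37 = 104.63 hours, the level fell by a factor of 414/14 ≈ 29.571.
n = log₂(29.571) ≈ 4.8861 half-lives, so t½ = 104.63/4.8861 ≈ 21.414 hours.
From t = 112 to t = 186: 14 × (1/2)^((186−112)/21.414) ≈ 1.276 mg.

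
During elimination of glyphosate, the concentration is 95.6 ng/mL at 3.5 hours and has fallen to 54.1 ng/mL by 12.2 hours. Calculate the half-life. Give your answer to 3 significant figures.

10.6 hours

Over Δt = 12.2 − 3.5 = 8.7 hours, the level fell by a factor of 95.6/54.1 ≈ 1.7671.
n = log₂(1.7671) ≈ 0.82138 half-lives, so t½ = 8.7/0.82138 ≈ 10.592 hours.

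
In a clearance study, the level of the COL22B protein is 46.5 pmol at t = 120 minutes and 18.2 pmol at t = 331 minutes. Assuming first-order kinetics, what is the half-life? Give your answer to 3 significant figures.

Over Δt = 331 − 120 = 211 minutes, the level fell by a factor of 46.5/18.2 ≈ 2.5549.
n = log₂(2.5549) ≈ 1.3533 half-lives, so t½ = 211/1.3533 ≈ 155.92 minutes.

156 minutes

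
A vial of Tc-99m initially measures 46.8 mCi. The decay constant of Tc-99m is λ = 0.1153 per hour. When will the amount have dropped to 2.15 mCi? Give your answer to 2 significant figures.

27 hours

t½ = ln 2 / λ = 0.69315 / 0.1153 ≈ 6.0117 hours.
Fraction remaining = 2.15/46.8 ≈ 0.04594.
n = log₂(46.8/2.15) = ln(21.767)/ln 2 ≈ 4.4441 half-lives.
t = n × t½ = 4.4441 × 6.0117 ≈ 26.717 hours.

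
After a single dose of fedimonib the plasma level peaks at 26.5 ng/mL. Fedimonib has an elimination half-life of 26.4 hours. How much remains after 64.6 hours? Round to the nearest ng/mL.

5 ng/mL

Number of half-lives: n = 64.6/26.4 ≈ 2.447.
Remaining = 26.5 × (1/2)^2.447 = 26.5 × 0.1834 ≈ 4.86 ng/mL.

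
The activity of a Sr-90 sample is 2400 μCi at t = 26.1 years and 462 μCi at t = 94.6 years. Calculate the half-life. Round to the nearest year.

Over Δt = 94.6 − 26.1 = 68.5 years, the level fell by a factor of 2400/462 ≈ 5.1948.
n = log₂(5.1948) ≈ 2.3771 half-lives, so t½ = 68.5/2.3771 ≈ 28.817 years.

29 years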